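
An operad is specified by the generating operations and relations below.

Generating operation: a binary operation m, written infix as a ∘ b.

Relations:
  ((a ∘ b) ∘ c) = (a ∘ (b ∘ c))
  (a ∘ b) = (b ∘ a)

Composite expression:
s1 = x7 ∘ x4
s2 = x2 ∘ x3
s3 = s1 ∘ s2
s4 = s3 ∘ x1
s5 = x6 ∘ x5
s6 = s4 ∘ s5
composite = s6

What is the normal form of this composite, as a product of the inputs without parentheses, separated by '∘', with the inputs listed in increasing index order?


x1 ∘ x2 ∘ x3 ∘ x4 ∘ x5 ∘ x6 ∘ x7

Shape and order are irrelevant to m; the x-input set decides.
(x7 ∘ x4) flattens to x7 ∘ x4
(x2 ∘ x3) flattens to x2 ∘ x3
((x7 ∘ x4) ∘ (x2 ∘ x3)) flattens to x7 ∘ x4 ∘ x2 ∘ x3
(((x7 ∘ x4) ∘ (x2 ∘ x3)) ∘ x1) flattens to x7 ∘ x4 ∘ x2 ∘ x3 ∘ x1
(x6 ∘ x5) flattens to x6 ∘ x5
((((x7 ∘ x4) ∘ (x2 ∘ x3)) ∘ x1) ∘ (x6 ∘ x5)) flattens to x7 ∘ x4 ∘ x2 ∘ x3 ∘ x1 ∘ x6 ∘ x5
rearranged into index order: x1 ∘ x2 ∘ x3 ∘ x4 ∘ x5 ∘ x6 ∘ x7


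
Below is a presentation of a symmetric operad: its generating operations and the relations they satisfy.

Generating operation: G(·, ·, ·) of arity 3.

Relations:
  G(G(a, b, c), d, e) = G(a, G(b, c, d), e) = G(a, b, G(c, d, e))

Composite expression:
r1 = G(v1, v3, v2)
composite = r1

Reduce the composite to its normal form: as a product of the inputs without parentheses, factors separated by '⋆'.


v1 ⋆ v3 ⋆ v2

All parenthesizations of G agree; list the v-inputs left to right.
G(v1, v3, v2) spells out as v1 ⋆ v3 ⋆ v2


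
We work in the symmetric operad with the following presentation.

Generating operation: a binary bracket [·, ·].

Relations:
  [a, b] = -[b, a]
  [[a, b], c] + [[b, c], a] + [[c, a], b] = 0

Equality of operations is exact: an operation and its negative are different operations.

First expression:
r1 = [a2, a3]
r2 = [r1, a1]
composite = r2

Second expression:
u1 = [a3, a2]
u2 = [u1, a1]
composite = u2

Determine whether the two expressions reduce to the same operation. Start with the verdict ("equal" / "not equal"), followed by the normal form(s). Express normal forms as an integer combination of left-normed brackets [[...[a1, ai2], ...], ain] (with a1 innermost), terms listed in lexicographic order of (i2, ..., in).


not equal; first: -[[a1, a2], a3] + [[a1, a3], a2]; second: [[a1, a2], a3] - [[a1, a3], a2]

Reducing the first expression gives -[[a1, a2], a3] + [[a1, a3], a2]
Reducing the second expression gives [[a1, a2], a3] - [[a1, a3], a2]
No match — not equal.


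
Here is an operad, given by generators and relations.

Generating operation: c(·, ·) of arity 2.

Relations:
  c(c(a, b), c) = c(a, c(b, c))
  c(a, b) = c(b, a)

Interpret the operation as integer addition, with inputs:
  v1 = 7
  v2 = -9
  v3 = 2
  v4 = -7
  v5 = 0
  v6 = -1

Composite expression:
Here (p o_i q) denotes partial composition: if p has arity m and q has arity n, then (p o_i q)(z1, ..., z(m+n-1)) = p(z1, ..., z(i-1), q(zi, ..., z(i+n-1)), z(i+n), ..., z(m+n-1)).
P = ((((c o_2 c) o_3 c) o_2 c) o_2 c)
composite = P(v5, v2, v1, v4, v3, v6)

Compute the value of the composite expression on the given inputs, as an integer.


-8


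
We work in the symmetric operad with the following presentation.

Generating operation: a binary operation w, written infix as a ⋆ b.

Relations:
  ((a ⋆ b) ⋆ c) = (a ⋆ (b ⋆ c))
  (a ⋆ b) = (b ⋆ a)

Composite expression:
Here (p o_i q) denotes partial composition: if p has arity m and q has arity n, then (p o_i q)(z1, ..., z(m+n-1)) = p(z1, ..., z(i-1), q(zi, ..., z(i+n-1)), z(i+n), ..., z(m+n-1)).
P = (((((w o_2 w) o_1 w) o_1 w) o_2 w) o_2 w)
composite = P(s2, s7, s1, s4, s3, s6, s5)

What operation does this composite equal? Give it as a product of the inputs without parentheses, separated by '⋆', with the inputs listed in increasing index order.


Key point: w commutes, so take the s-inputs in any fixed order.
(s7 ⋆ s1) linearizes to s7 ⋆ s1
((s7 ⋆ s1) ⋆ s4) linearizes to s7 ⋆ s1 ⋆ s4
(s2 ⋆ ((s7 ⋆ s1) ⋆ s4)) linearizes to s2 ⋆ s7 ⋆ s1 ⋆ s4
((s2 ⋆ ((s7 ⋆ s1) ⋆ s4)) ⋆ s3) linearizes to s2 ⋆ s7 ⋆ s1 ⋆ s4 ⋆ s3
(s6 ⋆ s5) linearizes to s6 ⋆ s5
(((s2 ⋆ ((s7 ⋆ s1) ⋆ s4)) ⋆ s3) ⋆ (s6 ⋆ s5)) linearizes to s2 ⋆ s7 ⋆ s1 ⋆ s4 ⋆ s3 ⋆ s6 ⋆ s5
the factors in increasing index order: s1 ⋆ s2 ⋆ s3 ⋆ s4 ⋆ s5 ⋆ s6 ⋆ s7

s1 ⋆ s2 ⋆ s3 ⋆ s4 ⋆ s5 ⋆ s6 ⋆ s7


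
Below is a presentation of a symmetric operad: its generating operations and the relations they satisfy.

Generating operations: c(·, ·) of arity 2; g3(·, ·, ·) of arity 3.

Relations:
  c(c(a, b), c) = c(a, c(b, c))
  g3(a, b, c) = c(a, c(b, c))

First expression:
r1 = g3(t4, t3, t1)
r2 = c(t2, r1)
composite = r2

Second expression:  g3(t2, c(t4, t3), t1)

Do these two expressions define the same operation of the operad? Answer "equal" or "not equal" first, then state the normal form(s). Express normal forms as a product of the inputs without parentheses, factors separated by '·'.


equal; both compose to t2 · t4 · t3 · t1

The first composite normalizes to t2 · t4 · t3 · t1
The second composite normalizes to t2 · t4 · t3 · t1
The normal forms match — equal.


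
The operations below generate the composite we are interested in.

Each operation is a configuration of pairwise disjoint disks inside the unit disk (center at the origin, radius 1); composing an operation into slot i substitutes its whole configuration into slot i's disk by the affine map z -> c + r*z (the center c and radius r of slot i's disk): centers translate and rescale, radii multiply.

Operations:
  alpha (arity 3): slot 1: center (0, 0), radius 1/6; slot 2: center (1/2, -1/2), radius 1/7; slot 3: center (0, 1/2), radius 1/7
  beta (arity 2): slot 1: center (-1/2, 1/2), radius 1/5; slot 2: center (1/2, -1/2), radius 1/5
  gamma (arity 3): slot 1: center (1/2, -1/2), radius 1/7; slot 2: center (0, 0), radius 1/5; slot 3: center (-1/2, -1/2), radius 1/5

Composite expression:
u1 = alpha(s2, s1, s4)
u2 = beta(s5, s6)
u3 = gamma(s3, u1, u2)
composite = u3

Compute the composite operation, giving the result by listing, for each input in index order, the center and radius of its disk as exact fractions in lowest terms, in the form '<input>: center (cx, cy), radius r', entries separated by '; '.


Follow each s-input down from gamma: c' goes to c + r*c', radius to r*r'.
s3 passes through 1 substitution, ending at center (1/2, -1/2), radius 1/7
s2 passes through 2 substitutions, ending at center (0, 0), radius 1/30
s1 passes through 2 substitutions, ending at center (1/10, -1/10), radius 1/35
s4 passes through 2 substitutions, ending at center (0, 1/10), radius 1/35
s5 passes through 2 substitutions, ending at center (-3/5, -2/5), radius 1/25
s6 passes through 2 substitutions, ending at center (-2/5, -3/5), radius 1/25

s1: center (1/10, -1/10), radius 1/35; s2: center (0, 0), radius 1/30; s3: center (1/2, -1/2), radius 1/7; s4: center (0, 1/10), radius 1/35; s5: center (-3/5, -2/5), radius 1/25; s6: center (-2/5, -3/5), radius 1/25


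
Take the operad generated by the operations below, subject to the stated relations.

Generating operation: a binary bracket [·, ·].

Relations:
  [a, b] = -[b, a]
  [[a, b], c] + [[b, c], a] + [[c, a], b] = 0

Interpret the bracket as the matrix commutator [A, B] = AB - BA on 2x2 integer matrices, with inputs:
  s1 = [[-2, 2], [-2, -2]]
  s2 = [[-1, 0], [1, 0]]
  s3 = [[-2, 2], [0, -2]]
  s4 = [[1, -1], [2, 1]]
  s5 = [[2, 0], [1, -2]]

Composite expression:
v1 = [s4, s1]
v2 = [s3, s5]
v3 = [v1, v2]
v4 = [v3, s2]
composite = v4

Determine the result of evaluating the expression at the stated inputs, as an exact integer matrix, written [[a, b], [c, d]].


[[32, 32], [0, -32]]

[s4, s1] = [[-2, 0], [0, 2]]
[s3, s5] = [[2, -8], [0, -2]]
[[s4, s1], [s3, s5]] = [[0, 32], [0, 0]]
[[[s4, s1], [s3, s5]], s2] = [[32, 32], [0, -32]]


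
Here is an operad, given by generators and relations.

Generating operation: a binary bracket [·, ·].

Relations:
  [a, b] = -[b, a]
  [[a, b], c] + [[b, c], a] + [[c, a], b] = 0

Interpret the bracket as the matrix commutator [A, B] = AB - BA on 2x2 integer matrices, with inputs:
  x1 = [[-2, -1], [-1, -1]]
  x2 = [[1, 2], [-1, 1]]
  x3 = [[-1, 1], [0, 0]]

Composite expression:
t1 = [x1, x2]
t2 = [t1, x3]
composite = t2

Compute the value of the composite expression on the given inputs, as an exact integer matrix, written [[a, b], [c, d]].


[x1, x2] = [[3, -2], [-1, -3]]
[[x1, x2], x3] = [[1, 4], [1, -1]]

[[1, 4], [1, -1]]


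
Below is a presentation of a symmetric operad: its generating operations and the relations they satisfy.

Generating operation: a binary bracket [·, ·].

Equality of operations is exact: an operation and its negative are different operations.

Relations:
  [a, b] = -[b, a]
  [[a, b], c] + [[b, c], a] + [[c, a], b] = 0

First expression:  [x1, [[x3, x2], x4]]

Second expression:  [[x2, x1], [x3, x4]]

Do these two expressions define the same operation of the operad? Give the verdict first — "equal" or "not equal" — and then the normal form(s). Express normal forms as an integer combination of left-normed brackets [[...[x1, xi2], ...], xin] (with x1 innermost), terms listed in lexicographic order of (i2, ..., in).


not equal: they reduce to -[[[x1, x2], x3], x4] + [[[x1, x3], x2], x4] + [[[x1, x4], x2], x3] - [[[x1, x4], x3], x2] and -[[[x1, x2], x3], x4] + [[[x1, x2], x4], x3]

In normal form, the first expression is -[[[x1, x2], x3], x4] + [[[x1, x3], x2], x4] + [[[x1, x4], x2], x3] - [[[x1, x4], x3], x2]
In normal form, the second expression is -[[[x1, x2], x3], x4] + [[[x1, x2], x4], x3]
Different reductions; not equal.


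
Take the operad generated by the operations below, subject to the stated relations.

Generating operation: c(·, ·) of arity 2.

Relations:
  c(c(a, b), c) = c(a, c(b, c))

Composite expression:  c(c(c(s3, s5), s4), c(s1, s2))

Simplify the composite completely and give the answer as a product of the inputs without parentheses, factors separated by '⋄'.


s3 ⋄ s5 ⋄ s4 ⋄ s1 ⋄ s2


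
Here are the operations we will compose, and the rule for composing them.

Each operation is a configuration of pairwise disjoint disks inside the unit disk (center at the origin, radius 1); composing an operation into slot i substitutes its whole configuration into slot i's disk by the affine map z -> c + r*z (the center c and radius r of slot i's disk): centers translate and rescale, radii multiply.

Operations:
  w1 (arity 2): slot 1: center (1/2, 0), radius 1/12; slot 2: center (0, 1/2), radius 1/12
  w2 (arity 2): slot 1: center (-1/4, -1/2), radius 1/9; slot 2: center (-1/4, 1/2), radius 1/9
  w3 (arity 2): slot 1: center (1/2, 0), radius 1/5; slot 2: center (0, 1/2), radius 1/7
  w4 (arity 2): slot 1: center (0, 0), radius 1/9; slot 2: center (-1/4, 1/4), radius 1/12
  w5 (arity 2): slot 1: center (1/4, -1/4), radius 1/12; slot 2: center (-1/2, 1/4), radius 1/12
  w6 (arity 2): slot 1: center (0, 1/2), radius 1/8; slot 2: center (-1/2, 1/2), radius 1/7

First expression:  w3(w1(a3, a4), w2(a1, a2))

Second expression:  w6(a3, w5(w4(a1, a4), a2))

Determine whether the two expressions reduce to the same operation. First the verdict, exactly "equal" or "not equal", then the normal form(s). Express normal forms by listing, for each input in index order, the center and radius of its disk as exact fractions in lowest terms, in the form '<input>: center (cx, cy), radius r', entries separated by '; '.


not equal; the first gives a1: center (-1/28, 3/7), radius 1/63; a2: center (-1/28, 4/7), radius 1/63; a3: center (3/5, 0), radius 1/60; a4: center (1/2, 1/10), radius 1/60 and the second a1: center (-13/28, 13/28), radius 1/756; a2: center (-4/7, 15/28), radius 1/84; a3: center (0, 1/2), radius 1/8; a4: center (-157/336, 157/336), radius 1/1008

Normal form of the first expression: a1: center (-1/28, 3/7), radius 1/63; a2: center (-1/28, 4/7), radius 1/63; a3: center (3/5, 0), radius 1/60; a4: center (1/2, 1/10), radius 1/60
Normal form of the second expression: a1: center (-13/28, 13/28), radius 1/756; a2: center (-4/7, 15/28), radius 1/84; a3: center (0, 1/2), radius 1/8; a4: center (-157/336, 157/336), radius 1/1008
Different reductions; not equal.


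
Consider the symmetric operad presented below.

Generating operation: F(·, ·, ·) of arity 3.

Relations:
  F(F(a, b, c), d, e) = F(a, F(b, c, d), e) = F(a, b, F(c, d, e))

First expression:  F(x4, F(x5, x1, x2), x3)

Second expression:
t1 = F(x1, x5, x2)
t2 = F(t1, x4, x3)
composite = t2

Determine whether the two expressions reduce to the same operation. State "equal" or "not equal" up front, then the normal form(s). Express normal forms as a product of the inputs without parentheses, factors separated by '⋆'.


not equal; the first gives x4 ⋆ x5 ⋆ x1 ⋆ x2 ⋆ x3 and the second x1 ⋆ x5 ⋆ x2 ⋆ x4 ⋆ x3

The first composite normalizes to x4 ⋆ x5 ⋆ x1 ⋆ x2 ⋆ x3
The second composite normalizes to x1 ⋆ x5 ⋆ x2 ⋆ x4 ⋆ x3
Different reductions; not equal.


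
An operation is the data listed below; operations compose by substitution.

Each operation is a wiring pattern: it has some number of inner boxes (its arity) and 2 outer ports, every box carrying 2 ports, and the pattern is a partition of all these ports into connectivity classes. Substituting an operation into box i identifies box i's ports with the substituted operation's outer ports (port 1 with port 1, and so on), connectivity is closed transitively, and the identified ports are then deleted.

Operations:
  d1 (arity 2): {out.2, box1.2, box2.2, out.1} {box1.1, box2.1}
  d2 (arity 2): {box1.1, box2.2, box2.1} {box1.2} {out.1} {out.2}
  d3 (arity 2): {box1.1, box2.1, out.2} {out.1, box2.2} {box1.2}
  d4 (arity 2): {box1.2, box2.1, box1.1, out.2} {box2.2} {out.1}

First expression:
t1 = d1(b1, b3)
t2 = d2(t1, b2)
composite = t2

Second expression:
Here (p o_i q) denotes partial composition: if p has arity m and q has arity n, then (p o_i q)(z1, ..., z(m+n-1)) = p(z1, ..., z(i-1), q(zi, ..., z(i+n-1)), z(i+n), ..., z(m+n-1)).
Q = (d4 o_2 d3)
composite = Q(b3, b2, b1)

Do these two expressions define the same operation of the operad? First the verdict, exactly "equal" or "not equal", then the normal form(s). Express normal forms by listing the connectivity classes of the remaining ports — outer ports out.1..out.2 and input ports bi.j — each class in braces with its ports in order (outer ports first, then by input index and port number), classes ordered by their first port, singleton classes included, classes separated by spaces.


not equal; first: {out.1} {out.2} {b1.1, b3.1} {b1.2, b2.1, b2.2, b3.2}; second: {out.1} {out.2, b1.2, b3.1, b3.2} {b1.1, b2.1} {b2.2}

Reducing the first expression gives {out.1} {out.2} {b1.1, b3.1} {b1.2, b2.1, b2.2, b3.2}
Reducing the second expression gives {out.1} {out.2, b1.2, b3.1, b3.2} {b1.1, b2.1} {b2.2}
No match — not equal.


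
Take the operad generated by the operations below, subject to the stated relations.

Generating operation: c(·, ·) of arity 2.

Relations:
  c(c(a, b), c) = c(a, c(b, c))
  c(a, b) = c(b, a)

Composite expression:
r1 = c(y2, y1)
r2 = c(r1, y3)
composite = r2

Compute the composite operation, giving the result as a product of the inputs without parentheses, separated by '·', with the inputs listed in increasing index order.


y1 · y2 · y3

Key point: c commutes, so take the y-inputs in any fixed order.
c(y2, y1) reduces to y2 · y1
c(c(y2, y1), y3) reduces to y2 · y1 · y3
putting the inputs in ascending order: y1 · y2 · y3


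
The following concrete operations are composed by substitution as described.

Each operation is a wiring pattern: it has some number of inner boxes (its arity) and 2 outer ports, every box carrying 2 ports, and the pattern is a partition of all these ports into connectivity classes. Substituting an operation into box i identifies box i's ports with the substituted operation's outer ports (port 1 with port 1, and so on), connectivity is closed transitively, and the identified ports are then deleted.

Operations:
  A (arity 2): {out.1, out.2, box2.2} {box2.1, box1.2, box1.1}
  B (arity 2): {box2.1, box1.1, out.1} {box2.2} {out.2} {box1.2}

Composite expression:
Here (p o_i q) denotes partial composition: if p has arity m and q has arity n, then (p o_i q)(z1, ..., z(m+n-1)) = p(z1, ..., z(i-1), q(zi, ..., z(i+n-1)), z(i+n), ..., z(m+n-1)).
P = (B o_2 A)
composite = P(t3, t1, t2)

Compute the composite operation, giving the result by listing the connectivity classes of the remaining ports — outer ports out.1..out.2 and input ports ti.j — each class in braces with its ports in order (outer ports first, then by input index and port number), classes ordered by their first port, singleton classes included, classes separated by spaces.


{out.1, t2.2, t3.1} {out.2} {t1.1, t1.2, t2.1} {t3.2}

Treat the ports identified at B as solder joints: merge, then drop.
after A, the pattern on (t1, t2) reads {out.1, out.2, t2.2} {t1.1, t1.2, t2.1} (out.j = its outer ports)
after B, the pattern on (t3, t1, t2) reads {out.1, t2.2, t3.1} {out.2} {t1.1, t1.2, t2.1} {t3.2} (out.j = its outer ports)


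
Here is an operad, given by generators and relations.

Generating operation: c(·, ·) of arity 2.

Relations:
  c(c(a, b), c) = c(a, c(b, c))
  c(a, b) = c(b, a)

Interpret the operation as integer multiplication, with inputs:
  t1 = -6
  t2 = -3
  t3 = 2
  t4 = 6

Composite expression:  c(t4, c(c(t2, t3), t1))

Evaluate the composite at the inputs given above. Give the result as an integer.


216


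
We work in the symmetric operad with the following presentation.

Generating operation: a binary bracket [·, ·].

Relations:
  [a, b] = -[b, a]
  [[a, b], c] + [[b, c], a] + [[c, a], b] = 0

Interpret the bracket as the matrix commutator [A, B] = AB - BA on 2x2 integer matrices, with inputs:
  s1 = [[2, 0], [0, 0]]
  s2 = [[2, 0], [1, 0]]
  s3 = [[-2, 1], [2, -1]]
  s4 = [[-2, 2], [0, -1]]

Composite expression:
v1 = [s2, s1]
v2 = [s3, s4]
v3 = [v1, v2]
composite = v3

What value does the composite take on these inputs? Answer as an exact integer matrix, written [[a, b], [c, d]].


[[2, 0], [-16, -2]]


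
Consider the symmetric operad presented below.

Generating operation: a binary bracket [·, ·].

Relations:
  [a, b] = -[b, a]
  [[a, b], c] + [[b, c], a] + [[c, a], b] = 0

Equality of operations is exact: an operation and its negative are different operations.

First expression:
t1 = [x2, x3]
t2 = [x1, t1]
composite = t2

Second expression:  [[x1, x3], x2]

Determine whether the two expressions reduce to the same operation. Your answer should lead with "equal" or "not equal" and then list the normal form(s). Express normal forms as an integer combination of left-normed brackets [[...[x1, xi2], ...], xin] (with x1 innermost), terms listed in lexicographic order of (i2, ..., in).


not equal — first [[x1, x2], x3] - [[x1, x3], x2], second [[x1, x3], x2]

The first expression reduces to [[x1, x2], x3] - [[x1, x3], x2]
The second expression reduces to [[x1, x3], x2]
No match — not equal.


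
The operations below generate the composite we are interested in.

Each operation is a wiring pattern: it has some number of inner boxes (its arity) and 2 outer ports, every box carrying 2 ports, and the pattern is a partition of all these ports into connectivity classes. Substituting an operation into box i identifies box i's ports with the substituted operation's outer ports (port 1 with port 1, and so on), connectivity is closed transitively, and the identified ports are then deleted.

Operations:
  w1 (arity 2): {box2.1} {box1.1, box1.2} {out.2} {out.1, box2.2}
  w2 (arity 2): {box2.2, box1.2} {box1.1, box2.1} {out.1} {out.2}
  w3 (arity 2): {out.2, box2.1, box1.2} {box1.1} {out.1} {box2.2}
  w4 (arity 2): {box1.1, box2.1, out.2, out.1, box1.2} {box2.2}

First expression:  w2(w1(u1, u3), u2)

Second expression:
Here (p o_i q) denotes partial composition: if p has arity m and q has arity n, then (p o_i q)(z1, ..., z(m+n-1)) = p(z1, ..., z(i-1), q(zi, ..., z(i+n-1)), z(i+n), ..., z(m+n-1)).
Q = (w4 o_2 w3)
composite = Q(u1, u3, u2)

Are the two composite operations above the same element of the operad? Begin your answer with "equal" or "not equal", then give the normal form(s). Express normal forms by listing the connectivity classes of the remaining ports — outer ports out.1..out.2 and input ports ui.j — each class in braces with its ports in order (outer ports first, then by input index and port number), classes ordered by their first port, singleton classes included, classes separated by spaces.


not equal; the first gives {out.1} {out.2} {u1.1, u1.2} {u2.1, u3.2} {u2.2} {u3.1} and the second {out.1, out.2, u1.1, u1.2} {u2.1, u3.2} {u2.2} {u3.1}


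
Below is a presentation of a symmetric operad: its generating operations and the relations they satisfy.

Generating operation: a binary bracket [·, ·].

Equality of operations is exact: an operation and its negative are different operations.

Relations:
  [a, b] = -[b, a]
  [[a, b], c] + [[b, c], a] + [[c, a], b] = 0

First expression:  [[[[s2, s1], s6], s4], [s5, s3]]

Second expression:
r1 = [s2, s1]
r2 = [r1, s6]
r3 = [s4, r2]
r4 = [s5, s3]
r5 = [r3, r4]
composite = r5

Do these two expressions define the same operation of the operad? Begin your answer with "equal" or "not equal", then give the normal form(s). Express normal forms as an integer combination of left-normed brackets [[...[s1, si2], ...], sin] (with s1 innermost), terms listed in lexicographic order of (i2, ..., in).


Reducing the first expression gives [[[[[s1, s2], s6], s4], s3], s5] - [[[[[s1, s2], s6], s4], s5], s3]
Reducing the second expression gives -[[[[[s1, s2], s6], s4], s3], s5] + [[[[[s1, s2], s6], s4], s5], s3]
The forms do not match — not equal.

not equal; first: [[[[[s1, s2], s6], s4], s3], s5] - [[[[[s1, s2], s6], s4], s5], s3]; second: -[[[[[s1, s2], s6], s4], s3], s5] + [[[[[s1, s2], s6], s4], s5], s3]


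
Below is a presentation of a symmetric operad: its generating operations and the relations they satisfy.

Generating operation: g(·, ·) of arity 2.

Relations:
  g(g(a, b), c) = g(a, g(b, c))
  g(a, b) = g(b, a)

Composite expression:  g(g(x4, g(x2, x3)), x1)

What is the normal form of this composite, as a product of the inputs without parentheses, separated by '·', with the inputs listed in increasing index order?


x1 · x2 · x3 · x4


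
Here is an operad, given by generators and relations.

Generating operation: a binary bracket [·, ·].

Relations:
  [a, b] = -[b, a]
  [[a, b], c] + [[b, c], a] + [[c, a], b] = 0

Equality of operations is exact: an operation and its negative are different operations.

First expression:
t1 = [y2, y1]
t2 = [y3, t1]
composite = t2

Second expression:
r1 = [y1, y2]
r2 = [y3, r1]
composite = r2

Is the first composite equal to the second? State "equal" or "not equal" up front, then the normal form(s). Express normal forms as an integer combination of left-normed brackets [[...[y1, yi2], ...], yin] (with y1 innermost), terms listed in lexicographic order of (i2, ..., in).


The first expression reduces to [[y1, y2], y3]
The second expression reduces to -[[y1, y2], y3]
Distinct normal forms: not equal.

not equal; the first gives [[y1, y2], y3] and the second -[[y1, y2], y3]


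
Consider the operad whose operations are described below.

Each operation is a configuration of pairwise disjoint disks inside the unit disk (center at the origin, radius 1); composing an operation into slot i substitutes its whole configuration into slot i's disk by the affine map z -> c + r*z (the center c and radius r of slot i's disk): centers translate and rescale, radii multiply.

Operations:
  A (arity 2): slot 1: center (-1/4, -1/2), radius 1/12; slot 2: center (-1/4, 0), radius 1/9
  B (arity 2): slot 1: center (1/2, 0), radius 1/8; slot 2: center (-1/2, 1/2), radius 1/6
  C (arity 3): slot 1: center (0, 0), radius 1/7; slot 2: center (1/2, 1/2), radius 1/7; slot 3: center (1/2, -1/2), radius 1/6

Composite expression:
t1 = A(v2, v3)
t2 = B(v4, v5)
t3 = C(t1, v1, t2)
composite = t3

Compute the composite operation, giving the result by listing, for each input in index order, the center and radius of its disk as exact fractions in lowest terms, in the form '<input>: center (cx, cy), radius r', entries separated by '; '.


v1: center (1/2, 1/2), radius 1/7; v2: center (-1/28, -1/14), radius 1/84; v3: center (-1/28, 0), radius 1/63; v4: center (7/12, -1/2), radius 1/48; v5: center (5/12, -5/12), radius 1/36

Only the slot chain above each v matters under C; compose those maps.
tracing v2 down its 2-map path: center (-1/28, -1/14), radius 1/84
tracing v3 down its 2-map path: center (-1/28, 0), radius 1/63
tracing v1 down its 1-map path: center (1/2, 1/2), radius 1/7
tracing v4 down its 2-map path: center (7/12, -1/2), radius 1/48
tracing v5 down its 2-map path: center (5/12, -5/12), radius 1/36


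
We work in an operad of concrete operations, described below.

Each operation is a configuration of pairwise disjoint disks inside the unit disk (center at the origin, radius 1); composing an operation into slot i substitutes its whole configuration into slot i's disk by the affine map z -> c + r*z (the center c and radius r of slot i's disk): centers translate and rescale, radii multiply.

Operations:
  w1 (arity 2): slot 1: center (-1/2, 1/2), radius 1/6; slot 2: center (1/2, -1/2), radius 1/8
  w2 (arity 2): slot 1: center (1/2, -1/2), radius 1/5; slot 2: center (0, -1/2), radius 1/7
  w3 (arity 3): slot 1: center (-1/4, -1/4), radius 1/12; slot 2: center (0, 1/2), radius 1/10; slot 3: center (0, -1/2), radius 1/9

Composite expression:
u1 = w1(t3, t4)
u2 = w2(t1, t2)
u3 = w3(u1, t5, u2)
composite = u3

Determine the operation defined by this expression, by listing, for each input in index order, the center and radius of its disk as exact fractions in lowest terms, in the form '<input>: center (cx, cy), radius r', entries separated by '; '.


t1: center (1/18, -5/9), radius 1/45; t2: center (0, -5/9), radius 1/63; t3: center (-7/24, -5/24), radius 1/72; t4: center (-5/24, -7/24), radius 1/96; t5: center (0, 1/2), radius 1/10

Follow each t-input down from w3: c' goes to c + r*c', radius to r*r'.
t3 passes through 2 substitutions, ending at center (-7/24, -5/24), radius 1/72
t4 passes through 2 substitutions, ending at center (-5/24, -7/24), radius 1/96
t5 passes through 1 substitution, ending at center (0, 1/2), radius 1/10
t1 passes through 2 substitutions, ending at center (1/18, -5/9), radius 1/45
t2 passes through 2 substitutions, ending at center (0, -5/9), radius 1/63


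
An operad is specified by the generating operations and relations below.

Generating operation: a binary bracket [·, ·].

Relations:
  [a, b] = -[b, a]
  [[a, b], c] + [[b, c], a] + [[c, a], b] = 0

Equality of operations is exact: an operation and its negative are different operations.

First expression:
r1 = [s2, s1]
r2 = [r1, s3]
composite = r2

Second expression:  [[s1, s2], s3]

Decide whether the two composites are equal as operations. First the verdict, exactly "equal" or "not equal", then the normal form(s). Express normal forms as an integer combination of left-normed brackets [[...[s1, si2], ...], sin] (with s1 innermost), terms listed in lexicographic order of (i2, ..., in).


not equal; the first gives -[[s1, s2], s3] and the second [[s1, s2], s3]

In normal form, the first expression is -[[s1, s2], s3]
In normal form, the second expression is [[s1, s2], s3]
The normal forms differ: not equal.


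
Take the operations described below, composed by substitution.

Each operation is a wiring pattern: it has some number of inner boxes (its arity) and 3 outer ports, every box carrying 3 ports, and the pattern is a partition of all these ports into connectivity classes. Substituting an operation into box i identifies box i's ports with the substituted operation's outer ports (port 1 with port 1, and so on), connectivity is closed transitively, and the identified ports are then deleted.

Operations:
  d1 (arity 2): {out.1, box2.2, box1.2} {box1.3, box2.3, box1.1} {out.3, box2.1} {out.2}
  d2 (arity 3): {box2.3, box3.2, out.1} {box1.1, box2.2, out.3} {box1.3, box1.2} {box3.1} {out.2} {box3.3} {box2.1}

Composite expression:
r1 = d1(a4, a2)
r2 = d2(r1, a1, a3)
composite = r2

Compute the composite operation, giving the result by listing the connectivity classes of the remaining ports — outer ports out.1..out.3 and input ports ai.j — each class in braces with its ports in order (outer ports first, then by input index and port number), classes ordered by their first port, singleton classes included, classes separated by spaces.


{out.1, a1.3, a3.2} {out.2} {out.3, a1.2, a2.2, a4.2} {a1.1} {a2.1} {a2.3, a4.1, a4.3} {a3.1} {a3.3}


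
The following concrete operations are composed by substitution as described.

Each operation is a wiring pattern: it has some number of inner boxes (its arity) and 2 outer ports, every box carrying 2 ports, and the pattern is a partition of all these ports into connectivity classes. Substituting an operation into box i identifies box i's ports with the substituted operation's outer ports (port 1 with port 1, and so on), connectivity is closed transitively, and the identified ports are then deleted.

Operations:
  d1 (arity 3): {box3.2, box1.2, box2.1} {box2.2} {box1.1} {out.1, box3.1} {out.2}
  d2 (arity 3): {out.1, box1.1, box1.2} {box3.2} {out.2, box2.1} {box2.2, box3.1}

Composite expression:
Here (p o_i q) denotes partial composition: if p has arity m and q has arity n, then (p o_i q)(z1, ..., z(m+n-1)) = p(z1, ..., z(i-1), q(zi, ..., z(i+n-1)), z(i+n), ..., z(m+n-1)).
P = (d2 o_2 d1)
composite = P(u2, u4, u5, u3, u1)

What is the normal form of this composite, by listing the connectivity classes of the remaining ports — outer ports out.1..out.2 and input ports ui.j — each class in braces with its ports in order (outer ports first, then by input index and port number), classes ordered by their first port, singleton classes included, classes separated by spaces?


{out.1, u2.1, u2.2} {out.2, u3.1} {u1.1} {u1.2} {u3.2, u4.2, u5.1} {u4.1} {u5.2}


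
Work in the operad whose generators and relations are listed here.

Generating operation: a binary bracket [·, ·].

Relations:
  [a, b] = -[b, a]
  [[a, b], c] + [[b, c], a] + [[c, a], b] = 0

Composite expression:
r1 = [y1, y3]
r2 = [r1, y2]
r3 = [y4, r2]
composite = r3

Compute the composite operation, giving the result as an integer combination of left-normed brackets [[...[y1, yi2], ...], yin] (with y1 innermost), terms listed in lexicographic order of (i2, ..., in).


-[[[y1, y3], y2], y4]

In the tensor algebra, words opening y1 carry the y1-anchored form.
Composite bracket: [y4, [[y1, y3], y2]]
Full expansion: 8 signed words from ab - ba (2^3 = 8).
The y1-initial words carry the normal form:
  the word y1y3y2y4 carries sign -1 and contributes -[[[y1, y3], y2], y4]


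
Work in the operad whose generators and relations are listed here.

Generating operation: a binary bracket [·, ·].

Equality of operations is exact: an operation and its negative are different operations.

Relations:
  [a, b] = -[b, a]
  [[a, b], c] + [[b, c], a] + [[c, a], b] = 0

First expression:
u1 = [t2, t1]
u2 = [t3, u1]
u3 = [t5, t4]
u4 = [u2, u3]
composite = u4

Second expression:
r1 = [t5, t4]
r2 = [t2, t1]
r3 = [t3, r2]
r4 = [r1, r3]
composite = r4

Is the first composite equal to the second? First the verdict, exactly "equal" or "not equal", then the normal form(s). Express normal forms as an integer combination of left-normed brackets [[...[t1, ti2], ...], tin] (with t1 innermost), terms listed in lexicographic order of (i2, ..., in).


not equal — first -[[[[t1, t2], t3], t4], t5] + [[[[t1, t2], t3], t5], t4], second [[[[t1, t2], t3], t4], t5] - [[[[t1, t2], t3], t5], t4]


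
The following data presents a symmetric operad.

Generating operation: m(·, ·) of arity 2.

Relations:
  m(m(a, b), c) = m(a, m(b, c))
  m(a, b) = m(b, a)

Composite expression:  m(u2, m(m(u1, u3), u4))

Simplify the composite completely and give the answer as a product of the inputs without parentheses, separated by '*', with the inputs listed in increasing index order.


u1 * u2 * u3 * u4

Shape and order are irrelevant to m; the u-input set decides.
m(u1, u3) collapses to u1 * u3
m(m(u1, u3), u4) collapses to u1 * u3 * u4
m(u2, m(m(u1, u3), u4)) collapses to u2 * u1 * u3 * u4
the factors in increasing index order: u1 * u2 * u3 * u4


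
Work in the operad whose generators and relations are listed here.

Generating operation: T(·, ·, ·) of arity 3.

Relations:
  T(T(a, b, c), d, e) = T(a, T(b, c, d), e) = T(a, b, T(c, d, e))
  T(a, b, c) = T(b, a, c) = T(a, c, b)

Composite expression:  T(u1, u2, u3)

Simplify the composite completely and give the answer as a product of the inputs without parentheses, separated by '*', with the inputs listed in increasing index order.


u1 * u2 * u3

Both nesting and order wash out for T; what remains is which u's occur.
T(u1, u2, u3) spells out as u1 * u2 * u3
putting the inputs in ascending order: u1 * u2 * u3


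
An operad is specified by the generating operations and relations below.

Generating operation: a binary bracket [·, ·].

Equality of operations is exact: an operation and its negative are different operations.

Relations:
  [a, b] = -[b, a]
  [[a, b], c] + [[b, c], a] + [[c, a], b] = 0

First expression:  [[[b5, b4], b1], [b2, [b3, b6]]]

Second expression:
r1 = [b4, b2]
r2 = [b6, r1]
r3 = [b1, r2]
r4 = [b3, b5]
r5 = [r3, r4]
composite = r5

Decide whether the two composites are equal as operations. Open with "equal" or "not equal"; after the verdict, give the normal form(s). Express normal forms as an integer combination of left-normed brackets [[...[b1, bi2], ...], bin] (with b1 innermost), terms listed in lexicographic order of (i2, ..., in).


not equal; the first gives [[[[[b1, b4], b5], b2], b3], b6] - [[[[[b1, b4], b5], b2], b6], b3] - [[[[[b1, b4], b5], b3], b6], b2] + [[[[[b1, b4], b5], b6], b3], b2] - [[[[[b1, b5], b4], b2], b3], b6] + [[[[[b1, b5], b4], b2], b6], b3] + [[[[[b1, b5], b4], b3], b6], b2] - [[[[[b1, b5], b4], b6], b3], b2] and the second [[[[[b1, b2], b4], b6], b3], b5] - [[[[[b1, b2], b4], b6], b5], b3] - [[[[[b1, b4], b2], b6], b3], b5] + [[[[[b1, b4], b2], b6], b5], b3] - [[[[[b1, b6], b2], b4], b3], b5] + [[[[[b1, b6], b2], b4], b5], b3] + [[[[[b1, b6], b4], b2], b3], b5] - [[[[[b1, b6], b4], b2], b5], b3]


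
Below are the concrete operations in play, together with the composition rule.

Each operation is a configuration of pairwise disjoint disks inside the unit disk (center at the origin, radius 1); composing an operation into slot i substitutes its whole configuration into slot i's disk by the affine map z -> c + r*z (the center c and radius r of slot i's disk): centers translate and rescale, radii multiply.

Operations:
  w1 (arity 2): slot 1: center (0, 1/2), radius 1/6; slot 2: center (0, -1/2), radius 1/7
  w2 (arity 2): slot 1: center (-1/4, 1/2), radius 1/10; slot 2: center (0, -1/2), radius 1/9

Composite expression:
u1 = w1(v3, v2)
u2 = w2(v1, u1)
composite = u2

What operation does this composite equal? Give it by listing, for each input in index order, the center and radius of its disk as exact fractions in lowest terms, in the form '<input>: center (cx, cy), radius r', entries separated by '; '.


Follow each v-input down from w2: c' goes to c + r*c', radius to r*r'.
tracing v1 down its 1-map path: center (-1/4, 1/2), radius 1/10
tracing v3 down its 2-map path: center (0, -4/9), radius 1/54
tracing v2 down its 2-map path: center (0, -5/9), radius 1/63

v1: center (-1/4, 1/2), radius 1/10; v2: center (0, -5/9), radius 1/63; v3: center (0, -4/9), radius 1/54


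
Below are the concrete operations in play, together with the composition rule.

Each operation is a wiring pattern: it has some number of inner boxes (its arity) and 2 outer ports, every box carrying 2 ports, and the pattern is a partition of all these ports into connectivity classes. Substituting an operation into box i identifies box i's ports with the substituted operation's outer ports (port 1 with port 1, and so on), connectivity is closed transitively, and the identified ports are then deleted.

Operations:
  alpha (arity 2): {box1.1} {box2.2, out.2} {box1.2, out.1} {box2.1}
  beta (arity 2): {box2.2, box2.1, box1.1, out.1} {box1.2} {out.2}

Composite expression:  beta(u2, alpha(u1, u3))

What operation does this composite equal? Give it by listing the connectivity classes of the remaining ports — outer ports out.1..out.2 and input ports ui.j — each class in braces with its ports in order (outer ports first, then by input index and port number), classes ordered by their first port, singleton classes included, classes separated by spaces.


{out.1, u1.2, u2.1, u3.2} {out.2} {u1.1} {u2.2} {u3.1}

Connectivity passes through glued beta-boundaries; trace each wire chain.
stage alpha: inputs (u1, u3), connectivity {out.1, u1.2} {out.2, u3.2} {u1.1} {u3.1}, out.j its boundary
stage beta: inputs (u2, u1, u3), connectivity {out.1, u1.2, u2.1, u3.2} {out.2} {u1.1} {u2.2} {u3.1}, out.j its boundary


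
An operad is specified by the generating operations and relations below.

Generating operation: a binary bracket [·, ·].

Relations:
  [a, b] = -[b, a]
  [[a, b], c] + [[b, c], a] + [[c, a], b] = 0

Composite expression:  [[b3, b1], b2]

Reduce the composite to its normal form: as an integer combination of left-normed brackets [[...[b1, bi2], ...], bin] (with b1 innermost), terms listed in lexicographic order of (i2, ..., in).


Antisymmetry and Jacobi reduce to b1-anchored left-normed brackets.
Composite bracket: [[b3, b1], b2]
Applying ab - ba throughout gives 4 signed words (2^2 = 4).
The b1-initial words carry the normal form:
  b1b3b2 (sign -1) contributes -[[b1, b3], b2]

-[[b1, b3], b2]


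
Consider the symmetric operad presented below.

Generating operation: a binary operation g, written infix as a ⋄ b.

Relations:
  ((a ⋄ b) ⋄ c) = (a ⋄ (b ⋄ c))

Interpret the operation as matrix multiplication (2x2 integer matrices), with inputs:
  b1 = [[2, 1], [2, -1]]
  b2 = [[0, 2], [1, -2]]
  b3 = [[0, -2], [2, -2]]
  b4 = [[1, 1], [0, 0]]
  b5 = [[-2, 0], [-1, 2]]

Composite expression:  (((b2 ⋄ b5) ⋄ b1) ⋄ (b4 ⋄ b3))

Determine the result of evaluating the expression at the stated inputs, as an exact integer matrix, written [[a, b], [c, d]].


[[8, -16], [-16, 32]]

(b2 ⋄ b5) = [[-2, 4], [0, -4]]
((b2 ⋄ b5) ⋄ b1) = [[4, -6], [-8, 4]]
(b4 ⋄ b3) = [[2, -4], [0, 0]]
(((b2 ⋄ b5) ⋄ b1) ⋄ (b4 ⋄ b3)) = [[8, -16], [-16, 32]]


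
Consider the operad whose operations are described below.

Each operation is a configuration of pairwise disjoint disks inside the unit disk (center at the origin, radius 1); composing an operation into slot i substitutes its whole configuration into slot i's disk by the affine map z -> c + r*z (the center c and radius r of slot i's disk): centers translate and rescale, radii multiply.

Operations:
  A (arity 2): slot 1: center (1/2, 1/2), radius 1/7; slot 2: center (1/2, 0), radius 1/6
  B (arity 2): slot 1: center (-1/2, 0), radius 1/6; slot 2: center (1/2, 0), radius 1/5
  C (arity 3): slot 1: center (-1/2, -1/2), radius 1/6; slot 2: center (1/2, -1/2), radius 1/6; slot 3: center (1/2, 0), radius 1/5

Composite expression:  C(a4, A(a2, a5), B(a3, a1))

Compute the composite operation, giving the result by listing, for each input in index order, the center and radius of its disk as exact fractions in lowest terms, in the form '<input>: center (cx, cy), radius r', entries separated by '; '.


a1: center (3/5, 0), radius 1/25; a2: center (7/12, -5/12), radius 1/42; a3: center (2/5, 0), radius 1/30; a4: center (-1/2, -1/2), radius 1/6; a5: center (7/12, -1/2), radius 1/36

Only the slot chain above each a matters under C; compose those maps.
tracing a4 down its 1-map path: center (-1/2, -1/2), radius 1/6
tracing a2 down its 2-map path: center (7/12, -5/12), radius 1/42
tracing a5 down its 2-map path: center (7/12, -1/2), radius 1/36
tracing a3 down its 2-map path: center (2/5, 0), radius 1/30
tracing a1 down its 2-map path: center (3/5, 0), radius 1/25
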